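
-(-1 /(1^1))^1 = 1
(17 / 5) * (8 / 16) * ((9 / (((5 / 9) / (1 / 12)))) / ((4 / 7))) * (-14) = -22491 / 400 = -56.23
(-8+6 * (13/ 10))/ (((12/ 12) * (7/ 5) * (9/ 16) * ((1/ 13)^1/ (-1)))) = 3.30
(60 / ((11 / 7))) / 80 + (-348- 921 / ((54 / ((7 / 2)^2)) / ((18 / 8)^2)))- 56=-2057417 / 1408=-1461.23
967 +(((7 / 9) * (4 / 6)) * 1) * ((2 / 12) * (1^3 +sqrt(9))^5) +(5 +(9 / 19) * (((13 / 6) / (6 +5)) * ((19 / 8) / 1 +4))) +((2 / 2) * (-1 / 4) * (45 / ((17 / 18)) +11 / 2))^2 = 387524179925 / 313118784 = 1237.63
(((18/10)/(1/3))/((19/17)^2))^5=28927308990109959243/19159582055628125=1509.81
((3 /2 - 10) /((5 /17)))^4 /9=77508.42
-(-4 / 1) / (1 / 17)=68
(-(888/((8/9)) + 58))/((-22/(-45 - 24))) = -72933/22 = -3315.14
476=476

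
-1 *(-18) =18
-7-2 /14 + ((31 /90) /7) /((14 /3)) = -20969 /2940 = -7.13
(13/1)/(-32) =-13/32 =-0.41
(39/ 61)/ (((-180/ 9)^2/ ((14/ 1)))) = 273/ 12200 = 0.02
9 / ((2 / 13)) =117 / 2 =58.50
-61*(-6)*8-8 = 2920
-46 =-46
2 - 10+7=-1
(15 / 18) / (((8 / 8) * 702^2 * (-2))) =-0.00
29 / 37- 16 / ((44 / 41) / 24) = -145313 / 407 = -357.03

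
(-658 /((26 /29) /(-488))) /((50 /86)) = 616025.67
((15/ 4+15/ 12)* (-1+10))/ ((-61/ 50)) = -2250/ 61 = -36.89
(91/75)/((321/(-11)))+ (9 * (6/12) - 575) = -27471577/48150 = -570.54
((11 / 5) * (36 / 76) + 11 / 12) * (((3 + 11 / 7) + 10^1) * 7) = 37961 / 190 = 199.79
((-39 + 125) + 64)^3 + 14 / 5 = 16875014 / 5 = 3375002.80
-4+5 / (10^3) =-799 / 200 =-4.00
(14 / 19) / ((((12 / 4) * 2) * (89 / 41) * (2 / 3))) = 287 / 3382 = 0.08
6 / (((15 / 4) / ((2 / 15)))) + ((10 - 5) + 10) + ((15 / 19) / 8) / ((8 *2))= 2776037 / 182400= 15.22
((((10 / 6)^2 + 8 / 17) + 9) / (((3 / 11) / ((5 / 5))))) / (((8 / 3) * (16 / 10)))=51535 / 4896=10.53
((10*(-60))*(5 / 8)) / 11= -375 / 11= -34.09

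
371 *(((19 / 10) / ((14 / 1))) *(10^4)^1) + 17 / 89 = 44811517 / 89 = 503500.19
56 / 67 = 0.84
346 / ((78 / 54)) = 3114 / 13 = 239.54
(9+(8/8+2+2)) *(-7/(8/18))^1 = -441/2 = -220.50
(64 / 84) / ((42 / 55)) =1.00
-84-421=-505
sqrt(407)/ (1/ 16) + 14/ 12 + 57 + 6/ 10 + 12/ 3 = 1883/ 30 + 16 * sqrt(407) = 385.55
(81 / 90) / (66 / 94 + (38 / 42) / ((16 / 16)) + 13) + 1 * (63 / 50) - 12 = -3848757 / 360425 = -10.68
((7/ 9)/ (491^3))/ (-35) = -1/ 5326684695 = -0.00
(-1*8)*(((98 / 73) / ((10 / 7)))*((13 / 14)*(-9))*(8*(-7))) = -1284192 / 365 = -3518.33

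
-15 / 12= -5 / 4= -1.25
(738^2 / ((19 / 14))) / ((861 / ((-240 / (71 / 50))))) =-106272000 / 1349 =-78778.35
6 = 6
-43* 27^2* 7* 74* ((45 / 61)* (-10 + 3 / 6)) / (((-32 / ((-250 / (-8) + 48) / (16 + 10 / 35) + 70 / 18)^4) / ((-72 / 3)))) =3437571000294035958255 / 6855049216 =501465546340.73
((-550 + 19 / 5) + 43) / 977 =-2516 / 4885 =-0.52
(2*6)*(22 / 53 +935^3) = 519866638764 / 53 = 9808804504.98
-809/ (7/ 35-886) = 4045/ 4429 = 0.91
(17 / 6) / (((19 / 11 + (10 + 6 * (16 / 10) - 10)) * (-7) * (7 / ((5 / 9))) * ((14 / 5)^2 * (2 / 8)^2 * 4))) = -116875 / 80774442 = -0.00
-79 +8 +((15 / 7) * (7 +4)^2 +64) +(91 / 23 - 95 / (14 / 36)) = 11.96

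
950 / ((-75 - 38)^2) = 950 / 12769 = 0.07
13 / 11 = 1.18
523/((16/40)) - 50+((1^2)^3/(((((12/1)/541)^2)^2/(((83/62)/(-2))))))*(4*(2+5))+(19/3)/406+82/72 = -10103088808337191/130491648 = -77423260.13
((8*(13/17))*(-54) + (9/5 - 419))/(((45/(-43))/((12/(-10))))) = -5464612/6375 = -857.19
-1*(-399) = 399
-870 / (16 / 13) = -5655 / 8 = -706.88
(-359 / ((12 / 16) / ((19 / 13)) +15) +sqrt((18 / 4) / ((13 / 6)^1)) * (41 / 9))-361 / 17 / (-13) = -5604145 / 260559 +41 * sqrt(39) / 39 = -14.94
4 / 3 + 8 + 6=46 / 3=15.33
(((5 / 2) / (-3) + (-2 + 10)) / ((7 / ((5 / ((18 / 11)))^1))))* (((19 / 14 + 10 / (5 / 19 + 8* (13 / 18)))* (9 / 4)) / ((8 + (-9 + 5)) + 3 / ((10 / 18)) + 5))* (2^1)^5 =515179775 / 10933272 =47.12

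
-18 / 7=-2.57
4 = 4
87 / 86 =1.01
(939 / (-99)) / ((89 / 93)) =-9703 / 979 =-9.91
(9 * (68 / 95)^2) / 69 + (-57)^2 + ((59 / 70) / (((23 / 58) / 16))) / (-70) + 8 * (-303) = 824.58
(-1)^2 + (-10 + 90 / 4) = 27 / 2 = 13.50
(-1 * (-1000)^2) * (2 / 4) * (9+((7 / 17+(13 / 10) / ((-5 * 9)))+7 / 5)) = -824890000 / 153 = -5391437.91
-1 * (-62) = 62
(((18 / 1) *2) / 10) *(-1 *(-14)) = 50.40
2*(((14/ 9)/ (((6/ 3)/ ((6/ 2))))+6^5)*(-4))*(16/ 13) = -229760/ 3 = -76586.67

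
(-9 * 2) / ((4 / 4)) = -18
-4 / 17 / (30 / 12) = -8 / 85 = -0.09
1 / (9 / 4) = 4 / 9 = 0.44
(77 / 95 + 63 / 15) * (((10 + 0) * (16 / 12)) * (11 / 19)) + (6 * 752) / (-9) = -501056 / 1083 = -462.66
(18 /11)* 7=126 /11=11.45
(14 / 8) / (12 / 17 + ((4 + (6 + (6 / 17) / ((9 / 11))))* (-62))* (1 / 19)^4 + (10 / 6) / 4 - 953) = -2448663 / 1331908141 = -0.00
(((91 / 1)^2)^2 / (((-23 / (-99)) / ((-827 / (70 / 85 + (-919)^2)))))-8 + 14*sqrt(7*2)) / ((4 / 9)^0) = -7342160314045 / 25401821 + 14*sqrt(14) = -288988.32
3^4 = 81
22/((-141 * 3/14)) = -308/423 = -0.73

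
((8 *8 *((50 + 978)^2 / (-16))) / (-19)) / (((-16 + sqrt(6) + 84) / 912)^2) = 185047105536 / (sqrt(6) + 68)^2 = 37284351.40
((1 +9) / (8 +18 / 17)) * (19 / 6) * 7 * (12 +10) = 1615 / 3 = 538.33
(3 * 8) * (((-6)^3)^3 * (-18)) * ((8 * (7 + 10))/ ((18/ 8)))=263148797952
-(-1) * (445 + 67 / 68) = 30327 / 68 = 445.99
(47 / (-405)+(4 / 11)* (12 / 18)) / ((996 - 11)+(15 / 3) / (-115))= 12949 / 100923570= 0.00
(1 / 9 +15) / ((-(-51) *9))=0.03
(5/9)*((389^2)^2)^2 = 2621602333498323458405/9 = 291289148166480384267.22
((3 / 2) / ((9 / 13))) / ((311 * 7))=13 / 13062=0.00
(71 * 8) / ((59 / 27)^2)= 118.95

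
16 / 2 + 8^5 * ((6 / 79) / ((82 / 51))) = 5039416 / 3239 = 1555.86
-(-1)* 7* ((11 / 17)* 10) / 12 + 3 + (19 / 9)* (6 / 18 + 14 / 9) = 29639 / 2754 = 10.76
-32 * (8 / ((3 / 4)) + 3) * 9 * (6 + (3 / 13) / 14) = -2154960 / 91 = -23680.88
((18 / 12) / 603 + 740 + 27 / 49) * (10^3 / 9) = 7293711500 / 88641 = 82283.72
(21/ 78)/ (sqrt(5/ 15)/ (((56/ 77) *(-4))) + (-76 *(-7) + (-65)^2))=1232 *sqrt(3)/ 903713699291 + 51147264/ 903713699291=0.00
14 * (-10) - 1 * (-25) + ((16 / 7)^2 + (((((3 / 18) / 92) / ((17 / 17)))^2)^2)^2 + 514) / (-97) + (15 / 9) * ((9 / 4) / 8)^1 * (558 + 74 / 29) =169202230641763710890642766451 / 1188169593208626932374044672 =142.41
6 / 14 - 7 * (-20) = 983 / 7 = 140.43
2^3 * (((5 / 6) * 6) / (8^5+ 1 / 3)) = 24 / 19661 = 0.00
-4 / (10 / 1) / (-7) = 2 / 35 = 0.06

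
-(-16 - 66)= 82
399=399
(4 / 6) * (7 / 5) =14 / 15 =0.93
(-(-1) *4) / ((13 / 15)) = 60 / 13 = 4.62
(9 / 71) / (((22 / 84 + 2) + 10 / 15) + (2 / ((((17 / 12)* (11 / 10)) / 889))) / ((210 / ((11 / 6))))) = 0.01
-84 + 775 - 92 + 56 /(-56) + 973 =1571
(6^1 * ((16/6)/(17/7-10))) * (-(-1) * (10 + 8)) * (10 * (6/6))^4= -20160000/53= -380377.36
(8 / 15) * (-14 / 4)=-28 / 15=-1.87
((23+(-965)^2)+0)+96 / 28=6518760 / 7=931251.43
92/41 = 2.24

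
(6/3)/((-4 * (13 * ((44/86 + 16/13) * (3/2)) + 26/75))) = -3225/221386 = -0.01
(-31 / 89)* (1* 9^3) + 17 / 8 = -179279 / 712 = -251.80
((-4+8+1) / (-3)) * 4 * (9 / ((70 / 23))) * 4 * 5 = -2760 / 7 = -394.29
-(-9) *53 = 477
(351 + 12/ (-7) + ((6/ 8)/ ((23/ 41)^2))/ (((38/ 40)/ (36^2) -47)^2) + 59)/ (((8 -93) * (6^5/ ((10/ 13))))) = -1121866582984131181/ 2360991424964268430152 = -0.00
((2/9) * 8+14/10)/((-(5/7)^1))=-1001/225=-4.45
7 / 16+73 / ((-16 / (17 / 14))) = -1143 / 224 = -5.10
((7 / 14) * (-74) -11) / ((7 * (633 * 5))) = -16 / 7385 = -0.00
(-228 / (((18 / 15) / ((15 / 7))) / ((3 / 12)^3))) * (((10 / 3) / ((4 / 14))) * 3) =-7125 / 32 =-222.66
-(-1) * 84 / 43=84 / 43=1.95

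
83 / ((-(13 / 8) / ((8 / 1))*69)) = -5312 / 897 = -5.92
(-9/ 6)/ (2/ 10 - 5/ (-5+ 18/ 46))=-265/ 227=-1.17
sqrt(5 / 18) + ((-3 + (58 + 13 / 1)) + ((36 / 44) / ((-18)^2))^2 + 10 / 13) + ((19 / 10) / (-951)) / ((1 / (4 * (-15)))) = sqrt(10) / 6 + 44518811993 / 646238736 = 69.42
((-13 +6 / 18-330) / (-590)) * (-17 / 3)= -8738 / 2655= -3.29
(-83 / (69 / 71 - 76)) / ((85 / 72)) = 424296 / 452795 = 0.94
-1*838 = -838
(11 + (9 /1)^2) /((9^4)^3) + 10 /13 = 2824295366006 /3671583974253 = 0.77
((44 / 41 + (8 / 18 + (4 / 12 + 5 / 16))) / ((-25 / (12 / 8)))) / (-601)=12773 / 59138400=0.00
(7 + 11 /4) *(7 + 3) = 195 /2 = 97.50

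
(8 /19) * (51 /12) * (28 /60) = 238 /285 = 0.84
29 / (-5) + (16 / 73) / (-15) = -6367 / 1095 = -5.81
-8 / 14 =-4 / 7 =-0.57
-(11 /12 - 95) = 1129 /12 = 94.08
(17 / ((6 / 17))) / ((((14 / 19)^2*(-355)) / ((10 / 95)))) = -5491 / 208740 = -0.03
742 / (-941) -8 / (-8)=199 / 941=0.21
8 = 8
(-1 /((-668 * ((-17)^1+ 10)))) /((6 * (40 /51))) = -17 /374080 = -0.00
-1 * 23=-23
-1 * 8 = -8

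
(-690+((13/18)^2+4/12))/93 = -7.41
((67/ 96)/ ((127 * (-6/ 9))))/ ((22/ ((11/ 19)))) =-67/ 308864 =-0.00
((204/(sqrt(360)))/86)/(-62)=-17*sqrt(10)/26660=-0.00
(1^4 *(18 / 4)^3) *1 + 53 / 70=25727 / 280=91.88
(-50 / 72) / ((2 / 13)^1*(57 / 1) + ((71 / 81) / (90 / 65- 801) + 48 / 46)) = -699323625 / 9880549412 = -0.07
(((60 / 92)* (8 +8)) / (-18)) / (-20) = 2 / 69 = 0.03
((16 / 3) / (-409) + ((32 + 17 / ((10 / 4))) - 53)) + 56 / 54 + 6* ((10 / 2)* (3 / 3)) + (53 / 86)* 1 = 82814977 / 4748490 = 17.44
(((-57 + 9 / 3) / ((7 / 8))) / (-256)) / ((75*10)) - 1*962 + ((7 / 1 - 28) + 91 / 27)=-740599757 / 756000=-979.63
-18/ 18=-1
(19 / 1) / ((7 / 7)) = 19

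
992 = 992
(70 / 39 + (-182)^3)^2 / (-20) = -13819657888675681 / 7605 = -1817180524480.69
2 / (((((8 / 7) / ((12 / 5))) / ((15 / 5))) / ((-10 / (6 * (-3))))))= 7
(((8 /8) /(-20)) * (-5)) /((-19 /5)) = -5 /76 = -0.07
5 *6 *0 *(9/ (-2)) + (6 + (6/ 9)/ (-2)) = 5.67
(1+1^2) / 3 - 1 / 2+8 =49 / 6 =8.17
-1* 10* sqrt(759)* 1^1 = -10* sqrt(759) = -275.50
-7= -7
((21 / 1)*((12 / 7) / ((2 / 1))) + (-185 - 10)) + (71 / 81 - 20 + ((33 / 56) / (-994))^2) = -49222467425647 / 250976952576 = -196.12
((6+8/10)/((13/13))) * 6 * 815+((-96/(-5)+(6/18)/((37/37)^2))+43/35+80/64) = 2795017/84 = 33274.01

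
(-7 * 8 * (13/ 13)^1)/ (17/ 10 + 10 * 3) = -560/ 317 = -1.77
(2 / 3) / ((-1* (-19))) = 2 / 57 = 0.04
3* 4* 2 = 24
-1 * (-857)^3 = 629422793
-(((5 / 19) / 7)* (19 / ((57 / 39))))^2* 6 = -1.43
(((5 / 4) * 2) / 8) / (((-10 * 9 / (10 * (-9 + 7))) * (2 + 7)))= 5 / 648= 0.01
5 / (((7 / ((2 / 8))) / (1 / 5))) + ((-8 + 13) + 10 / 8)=44 / 7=6.29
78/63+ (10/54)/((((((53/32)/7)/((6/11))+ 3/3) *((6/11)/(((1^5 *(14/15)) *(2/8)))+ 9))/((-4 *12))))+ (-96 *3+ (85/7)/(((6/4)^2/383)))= 8981688974/5046813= 1779.68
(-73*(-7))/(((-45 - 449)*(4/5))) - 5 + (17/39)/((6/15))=-30845/5928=-5.20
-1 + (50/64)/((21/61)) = 853/672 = 1.27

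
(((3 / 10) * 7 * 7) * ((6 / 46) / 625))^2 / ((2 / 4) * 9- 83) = -194481 / 1622128906250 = -0.00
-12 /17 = -0.71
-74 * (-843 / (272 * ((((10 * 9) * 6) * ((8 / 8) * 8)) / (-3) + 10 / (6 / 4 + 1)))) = -0.16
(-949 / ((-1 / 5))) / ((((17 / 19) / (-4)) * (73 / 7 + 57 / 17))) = -126217 / 82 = -1539.23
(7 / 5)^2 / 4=49 / 100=0.49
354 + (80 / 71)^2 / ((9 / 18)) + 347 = 703.54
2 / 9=0.22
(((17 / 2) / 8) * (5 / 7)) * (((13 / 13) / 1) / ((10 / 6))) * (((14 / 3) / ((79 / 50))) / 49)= 425 / 15484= 0.03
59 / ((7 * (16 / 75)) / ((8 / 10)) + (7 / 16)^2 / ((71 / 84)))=4021440 / 142667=28.19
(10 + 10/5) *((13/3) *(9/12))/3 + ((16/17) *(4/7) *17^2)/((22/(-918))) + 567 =-454732/77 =-5905.61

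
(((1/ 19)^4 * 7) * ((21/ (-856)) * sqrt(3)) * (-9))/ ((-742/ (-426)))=40257 * sqrt(3)/ 5912403128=0.00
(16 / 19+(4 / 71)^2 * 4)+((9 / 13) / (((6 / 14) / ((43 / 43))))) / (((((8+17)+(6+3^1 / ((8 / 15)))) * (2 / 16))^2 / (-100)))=-732480465136 / 106892907823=-6.85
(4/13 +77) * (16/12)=1340/13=103.08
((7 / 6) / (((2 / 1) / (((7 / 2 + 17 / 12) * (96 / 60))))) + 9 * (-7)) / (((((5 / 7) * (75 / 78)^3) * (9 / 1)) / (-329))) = 106395182348 / 31640625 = 3362.61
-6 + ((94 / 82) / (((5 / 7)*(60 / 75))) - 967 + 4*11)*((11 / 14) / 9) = -1785457 / 20664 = -86.40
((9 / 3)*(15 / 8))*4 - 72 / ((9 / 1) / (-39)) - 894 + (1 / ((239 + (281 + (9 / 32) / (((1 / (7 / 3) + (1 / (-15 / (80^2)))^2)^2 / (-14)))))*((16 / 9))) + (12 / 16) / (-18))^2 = -385961473050468655887041656964458230784847 / 689834869174299554456850536827316134464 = -559.50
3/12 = 1/4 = 0.25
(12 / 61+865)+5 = 53082 / 61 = 870.20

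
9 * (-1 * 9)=-81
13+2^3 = 21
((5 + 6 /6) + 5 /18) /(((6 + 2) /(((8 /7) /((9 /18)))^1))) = 113 /63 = 1.79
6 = 6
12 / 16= 3 / 4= 0.75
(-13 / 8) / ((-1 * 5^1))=0.32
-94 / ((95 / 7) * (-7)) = 0.99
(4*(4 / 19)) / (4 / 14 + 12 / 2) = 28 / 209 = 0.13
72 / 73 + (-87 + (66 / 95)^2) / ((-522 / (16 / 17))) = 1113053632 / 974402175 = 1.14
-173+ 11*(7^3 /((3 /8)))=29665 /3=9888.33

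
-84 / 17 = -4.94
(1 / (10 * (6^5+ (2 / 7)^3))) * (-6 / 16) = -1029 / 213374080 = -0.00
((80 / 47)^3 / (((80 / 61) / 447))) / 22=87254400 / 1142053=76.40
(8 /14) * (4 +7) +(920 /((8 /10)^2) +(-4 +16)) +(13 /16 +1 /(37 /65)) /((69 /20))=34706207 /23828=1456.53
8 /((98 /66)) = 264 /49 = 5.39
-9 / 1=-9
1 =1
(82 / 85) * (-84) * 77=-6239.72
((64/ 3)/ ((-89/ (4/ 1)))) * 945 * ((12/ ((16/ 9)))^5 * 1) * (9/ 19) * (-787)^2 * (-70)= 881839185129045675/ 3382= 260744880286530.36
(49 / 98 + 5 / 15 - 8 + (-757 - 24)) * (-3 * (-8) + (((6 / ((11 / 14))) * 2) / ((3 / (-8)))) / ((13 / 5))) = -6569.89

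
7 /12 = 0.58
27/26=1.04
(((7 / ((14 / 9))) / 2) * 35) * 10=1575 / 2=787.50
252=252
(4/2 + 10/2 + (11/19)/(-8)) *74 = 38961/76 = 512.64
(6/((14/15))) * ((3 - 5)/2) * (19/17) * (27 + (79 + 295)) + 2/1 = -342617/119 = -2879.13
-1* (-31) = 31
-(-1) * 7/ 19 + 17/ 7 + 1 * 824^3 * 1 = 74410338164/ 133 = 559476226.80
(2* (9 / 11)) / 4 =9 / 22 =0.41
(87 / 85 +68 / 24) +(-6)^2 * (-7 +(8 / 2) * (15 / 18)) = -65353 / 510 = -128.14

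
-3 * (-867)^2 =-2255067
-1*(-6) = 6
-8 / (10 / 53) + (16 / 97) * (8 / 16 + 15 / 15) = -20444 / 485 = -42.15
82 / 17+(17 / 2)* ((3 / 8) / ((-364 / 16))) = 28981 / 6188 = 4.68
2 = 2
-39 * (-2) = 78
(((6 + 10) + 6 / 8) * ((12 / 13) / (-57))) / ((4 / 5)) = -335 / 988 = -0.34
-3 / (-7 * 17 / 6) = 18 / 119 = 0.15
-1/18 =-0.06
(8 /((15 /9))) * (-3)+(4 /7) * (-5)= -604 /35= -17.26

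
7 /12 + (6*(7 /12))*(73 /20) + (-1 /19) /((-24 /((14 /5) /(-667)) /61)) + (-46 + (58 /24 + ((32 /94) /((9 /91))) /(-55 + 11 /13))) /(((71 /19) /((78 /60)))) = -305867794471 /167467611960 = -1.83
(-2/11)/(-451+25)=1/2343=0.00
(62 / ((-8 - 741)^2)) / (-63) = -62 / 35343063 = -0.00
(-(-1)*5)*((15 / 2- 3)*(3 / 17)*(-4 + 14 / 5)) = -81 / 17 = -4.76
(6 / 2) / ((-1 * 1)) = -3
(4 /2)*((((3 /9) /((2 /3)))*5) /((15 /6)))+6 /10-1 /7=86 /35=2.46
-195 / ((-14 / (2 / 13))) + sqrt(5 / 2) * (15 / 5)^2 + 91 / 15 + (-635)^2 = 9 * sqrt(10) / 2 + 42339487 / 105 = 403247.44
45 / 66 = 15 / 22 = 0.68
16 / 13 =1.23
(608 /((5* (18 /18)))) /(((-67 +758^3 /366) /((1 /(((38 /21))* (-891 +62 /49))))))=-430416 /6780812528225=-0.00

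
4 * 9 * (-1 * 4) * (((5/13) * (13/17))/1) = -720/17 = -42.35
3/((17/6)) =18/17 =1.06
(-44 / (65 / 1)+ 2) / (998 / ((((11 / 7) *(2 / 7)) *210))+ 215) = 5676 / 967759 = 0.01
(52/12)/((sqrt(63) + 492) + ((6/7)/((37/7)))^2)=3995924816/453597332913 - 24364093 * sqrt(7)/453597332913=0.01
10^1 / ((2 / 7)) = 35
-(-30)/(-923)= -30/923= -0.03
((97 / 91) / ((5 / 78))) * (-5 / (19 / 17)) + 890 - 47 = 102225 / 133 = 768.61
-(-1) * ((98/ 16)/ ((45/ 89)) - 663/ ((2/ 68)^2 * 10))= -27587047/ 360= -76630.69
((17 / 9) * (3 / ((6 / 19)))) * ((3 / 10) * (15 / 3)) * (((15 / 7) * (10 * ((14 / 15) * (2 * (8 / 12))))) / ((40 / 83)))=26809 / 18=1489.39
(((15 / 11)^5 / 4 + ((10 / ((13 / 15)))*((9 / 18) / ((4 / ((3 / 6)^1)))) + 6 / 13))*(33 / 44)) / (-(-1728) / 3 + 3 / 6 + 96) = 118659069 / 45055627760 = 0.00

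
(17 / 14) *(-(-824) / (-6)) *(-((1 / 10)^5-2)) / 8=-350198249 / 8400000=-41.69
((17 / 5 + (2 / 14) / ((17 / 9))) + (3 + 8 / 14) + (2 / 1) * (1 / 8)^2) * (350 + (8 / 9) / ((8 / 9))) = 6757803 / 2720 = 2484.49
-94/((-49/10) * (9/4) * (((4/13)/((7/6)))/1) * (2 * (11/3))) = 3055/693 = 4.41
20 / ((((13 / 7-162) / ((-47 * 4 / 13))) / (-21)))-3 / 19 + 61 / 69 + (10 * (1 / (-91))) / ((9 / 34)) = -794323636 / 21116277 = -37.62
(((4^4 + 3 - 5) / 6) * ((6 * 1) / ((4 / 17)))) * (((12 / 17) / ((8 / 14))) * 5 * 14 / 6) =31115 / 2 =15557.50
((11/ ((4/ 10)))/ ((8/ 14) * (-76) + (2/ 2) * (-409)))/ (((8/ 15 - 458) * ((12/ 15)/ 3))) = 86625/ 173855632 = 0.00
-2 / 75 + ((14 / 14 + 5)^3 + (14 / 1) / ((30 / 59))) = 18263 / 75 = 243.51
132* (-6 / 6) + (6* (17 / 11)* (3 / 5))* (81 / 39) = -86118 / 715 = -120.44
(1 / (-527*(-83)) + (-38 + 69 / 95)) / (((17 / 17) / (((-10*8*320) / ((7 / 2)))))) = 1586040688640 / 5817553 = 272630.21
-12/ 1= -12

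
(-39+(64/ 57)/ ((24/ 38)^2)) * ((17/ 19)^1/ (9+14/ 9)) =-16609/ 5415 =-3.07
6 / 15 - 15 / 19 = -37 / 95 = -0.39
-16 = -16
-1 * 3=-3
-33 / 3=-11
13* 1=13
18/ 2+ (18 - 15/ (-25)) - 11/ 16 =2153/ 80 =26.91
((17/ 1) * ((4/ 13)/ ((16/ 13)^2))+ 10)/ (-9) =-287/ 192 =-1.49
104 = 104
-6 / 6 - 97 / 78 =-175 / 78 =-2.24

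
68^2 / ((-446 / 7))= -16184 / 223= -72.57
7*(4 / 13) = 28 / 13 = 2.15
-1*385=-385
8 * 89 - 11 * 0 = 712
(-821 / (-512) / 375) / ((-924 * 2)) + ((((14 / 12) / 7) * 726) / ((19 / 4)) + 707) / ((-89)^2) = 4937850712321 / 53399453184000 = 0.09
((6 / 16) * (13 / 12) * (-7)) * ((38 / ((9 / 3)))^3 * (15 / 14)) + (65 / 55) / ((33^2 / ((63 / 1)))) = -593399833 / 95832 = -6192.08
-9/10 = -0.90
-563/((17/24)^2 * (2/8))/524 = -324288/37859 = -8.57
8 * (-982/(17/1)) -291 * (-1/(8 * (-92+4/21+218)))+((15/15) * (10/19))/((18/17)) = -28431172523/61628400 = -461.33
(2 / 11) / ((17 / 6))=12 / 187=0.06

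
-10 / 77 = -0.13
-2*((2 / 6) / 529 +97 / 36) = -51325 / 9522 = -5.39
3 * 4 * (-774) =-9288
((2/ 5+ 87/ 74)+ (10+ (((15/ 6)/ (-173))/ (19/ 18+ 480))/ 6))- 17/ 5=453146840/ 55426259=8.18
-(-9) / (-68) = -9 / 68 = -0.13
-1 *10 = -10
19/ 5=3.80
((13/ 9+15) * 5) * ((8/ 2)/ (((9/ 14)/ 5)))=2558.02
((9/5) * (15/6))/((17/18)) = 81/17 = 4.76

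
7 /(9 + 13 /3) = 21 /40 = 0.52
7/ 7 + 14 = 15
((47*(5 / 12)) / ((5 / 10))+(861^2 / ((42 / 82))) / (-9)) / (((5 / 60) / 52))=-100324536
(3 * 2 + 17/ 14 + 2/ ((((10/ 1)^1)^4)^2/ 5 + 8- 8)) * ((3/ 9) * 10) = 505000007/ 21000000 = 24.05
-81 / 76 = -1.07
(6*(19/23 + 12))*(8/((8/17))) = 30090/23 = 1308.26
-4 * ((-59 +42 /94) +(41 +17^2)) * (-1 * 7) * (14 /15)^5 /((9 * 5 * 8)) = 14.95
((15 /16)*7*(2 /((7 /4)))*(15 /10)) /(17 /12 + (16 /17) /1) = 2295 /481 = 4.77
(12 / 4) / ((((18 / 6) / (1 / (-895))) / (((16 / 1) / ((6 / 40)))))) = -0.12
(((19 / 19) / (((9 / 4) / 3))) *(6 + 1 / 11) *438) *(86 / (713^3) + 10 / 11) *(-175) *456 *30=-339531833573819712000 / 43858518737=-7741525326.24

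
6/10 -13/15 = -4/15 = -0.27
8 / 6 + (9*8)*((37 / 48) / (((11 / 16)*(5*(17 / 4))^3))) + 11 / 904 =24804491759 / 18320577000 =1.35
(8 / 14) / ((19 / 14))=8 / 19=0.42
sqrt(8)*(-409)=-818*sqrt(2)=-1156.83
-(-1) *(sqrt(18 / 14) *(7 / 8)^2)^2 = 3087 / 4096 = 0.75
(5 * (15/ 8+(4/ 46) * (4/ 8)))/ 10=353/ 368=0.96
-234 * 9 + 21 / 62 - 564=-165519 / 62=-2669.66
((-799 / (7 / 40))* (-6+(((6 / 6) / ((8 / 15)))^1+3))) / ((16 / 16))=35955 / 7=5136.43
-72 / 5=-14.40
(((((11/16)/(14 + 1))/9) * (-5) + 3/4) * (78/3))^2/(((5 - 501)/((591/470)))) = -3261681917/3625482240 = -0.90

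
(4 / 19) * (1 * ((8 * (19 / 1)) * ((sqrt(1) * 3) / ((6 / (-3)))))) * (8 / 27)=-128 / 9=-14.22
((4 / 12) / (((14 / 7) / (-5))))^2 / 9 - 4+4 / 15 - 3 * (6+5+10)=-107983 / 1620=-66.66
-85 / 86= -0.99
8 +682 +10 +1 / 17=11901 / 17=700.06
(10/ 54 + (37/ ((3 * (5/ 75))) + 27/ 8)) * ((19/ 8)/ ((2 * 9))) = 773851/ 31104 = 24.88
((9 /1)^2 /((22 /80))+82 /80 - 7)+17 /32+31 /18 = 290.82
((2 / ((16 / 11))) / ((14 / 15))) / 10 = 33 / 224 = 0.15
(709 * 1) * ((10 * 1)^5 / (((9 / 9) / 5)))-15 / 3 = 354499995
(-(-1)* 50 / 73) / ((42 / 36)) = 0.59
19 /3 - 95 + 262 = 520 /3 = 173.33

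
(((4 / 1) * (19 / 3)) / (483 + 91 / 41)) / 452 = 779 / 6744066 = 0.00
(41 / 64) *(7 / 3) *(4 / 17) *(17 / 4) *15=1435 / 64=22.42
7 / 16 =0.44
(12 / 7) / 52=3 / 91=0.03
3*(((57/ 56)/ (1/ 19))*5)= 16245/ 56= 290.09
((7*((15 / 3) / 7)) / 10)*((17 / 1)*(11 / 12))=187 / 24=7.79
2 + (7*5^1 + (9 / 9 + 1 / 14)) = 533 / 14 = 38.07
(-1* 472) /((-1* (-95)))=-472 /95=-4.97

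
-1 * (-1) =1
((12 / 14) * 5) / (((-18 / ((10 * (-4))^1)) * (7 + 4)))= 200 / 231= 0.87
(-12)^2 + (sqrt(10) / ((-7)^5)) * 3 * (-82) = 246 * sqrt(10) / 16807 + 144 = 144.05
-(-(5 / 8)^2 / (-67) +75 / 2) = -160825 / 4288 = -37.51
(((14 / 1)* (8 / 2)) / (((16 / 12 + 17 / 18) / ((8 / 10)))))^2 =16257024 / 42025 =386.84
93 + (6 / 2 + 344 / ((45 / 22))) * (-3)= -6308 / 15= -420.53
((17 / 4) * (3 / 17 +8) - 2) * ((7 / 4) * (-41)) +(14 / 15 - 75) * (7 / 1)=-688387 / 240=-2868.28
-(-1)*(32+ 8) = 40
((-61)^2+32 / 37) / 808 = 137709 / 29896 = 4.61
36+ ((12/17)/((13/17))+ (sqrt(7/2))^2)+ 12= 1363/26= 52.42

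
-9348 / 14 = -4674 / 7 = -667.71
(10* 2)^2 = 400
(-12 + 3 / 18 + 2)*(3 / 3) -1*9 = -113 / 6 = -18.83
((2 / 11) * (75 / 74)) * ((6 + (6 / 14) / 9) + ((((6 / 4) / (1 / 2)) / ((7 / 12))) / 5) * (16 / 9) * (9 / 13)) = 49915 / 37037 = 1.35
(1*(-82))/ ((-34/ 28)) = 1148/ 17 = 67.53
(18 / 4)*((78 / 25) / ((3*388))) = 117 / 9700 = 0.01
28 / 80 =7 / 20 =0.35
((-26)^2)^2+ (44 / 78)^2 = 456976.32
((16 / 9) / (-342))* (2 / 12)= -4 / 4617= -0.00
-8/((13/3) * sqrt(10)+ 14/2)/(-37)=-504/46213+ 312 * sqrt(10)/46213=0.01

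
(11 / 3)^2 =121 / 9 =13.44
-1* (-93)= 93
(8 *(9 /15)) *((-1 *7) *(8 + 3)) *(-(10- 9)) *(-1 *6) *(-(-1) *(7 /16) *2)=-9702 /5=-1940.40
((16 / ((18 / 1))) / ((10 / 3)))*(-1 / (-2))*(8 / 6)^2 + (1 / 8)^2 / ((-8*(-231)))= 1261613 / 5322240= 0.24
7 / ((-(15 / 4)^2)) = -112 / 225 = -0.50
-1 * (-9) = 9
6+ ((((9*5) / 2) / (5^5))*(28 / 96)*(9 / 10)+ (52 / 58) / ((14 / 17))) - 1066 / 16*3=-3913524133 / 20300000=-192.78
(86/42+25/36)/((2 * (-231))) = -691/116424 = -0.01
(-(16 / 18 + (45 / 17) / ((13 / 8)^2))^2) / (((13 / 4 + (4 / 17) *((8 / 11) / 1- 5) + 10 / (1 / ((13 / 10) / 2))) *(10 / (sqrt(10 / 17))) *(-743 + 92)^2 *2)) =-26307613376 *sqrt(170) / 9266855722700575545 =-0.00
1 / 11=0.09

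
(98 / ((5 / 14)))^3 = 2582630848 / 125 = 20661046.78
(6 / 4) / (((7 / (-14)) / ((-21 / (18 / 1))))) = 7 / 2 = 3.50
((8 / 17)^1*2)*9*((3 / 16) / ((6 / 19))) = 5.03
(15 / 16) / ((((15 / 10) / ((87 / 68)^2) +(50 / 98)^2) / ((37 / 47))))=3362036265 / 5360246224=0.63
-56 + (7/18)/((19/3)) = -6377/114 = -55.94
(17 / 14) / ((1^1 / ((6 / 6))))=17 / 14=1.21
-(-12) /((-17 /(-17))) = 12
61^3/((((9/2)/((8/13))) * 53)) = 3631696/6201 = 585.66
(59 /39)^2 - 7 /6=3413 /3042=1.12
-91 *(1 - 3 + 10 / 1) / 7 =-104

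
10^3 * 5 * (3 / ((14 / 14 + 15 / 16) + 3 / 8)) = 240000 / 37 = 6486.49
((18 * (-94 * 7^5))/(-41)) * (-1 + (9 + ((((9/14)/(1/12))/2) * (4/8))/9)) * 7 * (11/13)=17986683330/533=33746122.57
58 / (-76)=-29 / 38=-0.76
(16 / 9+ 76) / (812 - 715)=700 / 873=0.80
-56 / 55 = -1.02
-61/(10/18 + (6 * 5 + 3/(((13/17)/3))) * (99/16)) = -0.24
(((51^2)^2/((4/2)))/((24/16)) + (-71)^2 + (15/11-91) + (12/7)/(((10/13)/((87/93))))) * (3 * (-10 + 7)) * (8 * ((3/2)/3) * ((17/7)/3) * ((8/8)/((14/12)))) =-33015373119648/584815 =-56454388.34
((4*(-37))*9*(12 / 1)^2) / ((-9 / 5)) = 106560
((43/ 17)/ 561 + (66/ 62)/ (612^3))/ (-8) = -117474745/ 208438230528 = -0.00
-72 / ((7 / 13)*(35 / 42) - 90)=5616 / 6985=0.80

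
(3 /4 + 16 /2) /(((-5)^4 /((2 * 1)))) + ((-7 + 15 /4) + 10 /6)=-2333 /1500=-1.56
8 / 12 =2 / 3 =0.67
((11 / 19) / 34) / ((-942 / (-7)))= 77 / 608532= 0.00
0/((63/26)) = 0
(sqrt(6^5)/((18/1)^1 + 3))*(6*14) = 144*sqrt(6) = 352.73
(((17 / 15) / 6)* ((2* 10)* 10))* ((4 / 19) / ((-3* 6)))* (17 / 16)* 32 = -23120 / 1539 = -15.02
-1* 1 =-1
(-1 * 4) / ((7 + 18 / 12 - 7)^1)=-8 / 3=-2.67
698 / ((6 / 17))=5933 / 3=1977.67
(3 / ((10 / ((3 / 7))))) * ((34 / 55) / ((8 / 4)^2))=153 / 7700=0.02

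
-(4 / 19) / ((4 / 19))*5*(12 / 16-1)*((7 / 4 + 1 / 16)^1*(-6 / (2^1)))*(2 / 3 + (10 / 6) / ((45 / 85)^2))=-233015 / 5184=-44.95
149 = 149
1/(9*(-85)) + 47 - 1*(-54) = 77264/765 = 101.00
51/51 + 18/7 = 25/7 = 3.57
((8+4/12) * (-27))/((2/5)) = -1125/2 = -562.50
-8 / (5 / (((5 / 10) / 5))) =-0.16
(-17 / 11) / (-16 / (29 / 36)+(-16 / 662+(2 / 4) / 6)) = 1958196 / 25091627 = 0.08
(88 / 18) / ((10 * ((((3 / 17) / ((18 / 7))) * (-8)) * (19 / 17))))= -3179 / 3990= -0.80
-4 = -4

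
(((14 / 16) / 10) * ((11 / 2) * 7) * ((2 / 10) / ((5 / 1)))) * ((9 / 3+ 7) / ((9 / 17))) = 9163 / 3600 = 2.55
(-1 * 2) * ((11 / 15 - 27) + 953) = -27802 / 15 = -1853.47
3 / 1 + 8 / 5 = 23 / 5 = 4.60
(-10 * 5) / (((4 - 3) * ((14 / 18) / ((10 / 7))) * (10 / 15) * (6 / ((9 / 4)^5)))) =-66430125 / 50176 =-1323.94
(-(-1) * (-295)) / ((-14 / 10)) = 1475 / 7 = 210.71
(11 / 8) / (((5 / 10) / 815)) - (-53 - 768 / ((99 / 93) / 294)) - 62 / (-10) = 214408.09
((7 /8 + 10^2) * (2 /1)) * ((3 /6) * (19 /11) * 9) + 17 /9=1243469 /792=1570.04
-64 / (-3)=64 / 3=21.33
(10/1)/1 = 10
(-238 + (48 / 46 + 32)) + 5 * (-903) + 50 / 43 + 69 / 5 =-4704.99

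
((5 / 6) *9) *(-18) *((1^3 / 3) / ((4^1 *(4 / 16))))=-45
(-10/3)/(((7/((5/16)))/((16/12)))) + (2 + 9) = 1361/126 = 10.80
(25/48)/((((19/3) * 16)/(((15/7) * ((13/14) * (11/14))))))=53625/6673408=0.01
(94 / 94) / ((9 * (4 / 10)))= 5 / 18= 0.28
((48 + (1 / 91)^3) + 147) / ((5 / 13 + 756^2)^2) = 146946346 / 246156860063270611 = 0.00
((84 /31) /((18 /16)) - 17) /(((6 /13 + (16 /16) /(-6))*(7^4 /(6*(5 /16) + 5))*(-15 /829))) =6994273 /893172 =7.83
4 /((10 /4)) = 8 /5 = 1.60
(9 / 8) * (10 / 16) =45 / 64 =0.70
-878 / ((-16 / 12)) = 658.50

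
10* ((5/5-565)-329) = -8930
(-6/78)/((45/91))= -7/45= -0.16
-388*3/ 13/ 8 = -291/ 26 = -11.19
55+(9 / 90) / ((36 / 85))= 3977 / 72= 55.24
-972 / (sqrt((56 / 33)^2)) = -8019 / 14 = -572.79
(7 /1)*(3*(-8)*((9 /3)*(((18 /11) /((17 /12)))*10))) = -1088640 /187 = -5821.60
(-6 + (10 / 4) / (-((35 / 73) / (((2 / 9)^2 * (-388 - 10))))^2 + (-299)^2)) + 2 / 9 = -5.78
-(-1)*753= 753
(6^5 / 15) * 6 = 15552 / 5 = 3110.40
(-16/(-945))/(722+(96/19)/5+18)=76/3326211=0.00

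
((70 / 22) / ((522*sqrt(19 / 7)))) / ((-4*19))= -35*sqrt(133) / 8291448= -0.00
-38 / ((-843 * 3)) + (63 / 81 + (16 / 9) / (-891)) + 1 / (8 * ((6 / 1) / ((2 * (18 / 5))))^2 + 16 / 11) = 0.93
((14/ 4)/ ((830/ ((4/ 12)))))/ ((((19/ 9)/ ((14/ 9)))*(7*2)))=7/ 94620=0.00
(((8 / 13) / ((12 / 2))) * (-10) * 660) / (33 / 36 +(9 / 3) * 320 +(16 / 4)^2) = -105600 / 152399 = -0.69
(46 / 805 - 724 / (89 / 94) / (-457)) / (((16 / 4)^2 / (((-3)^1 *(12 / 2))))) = -11084877 / 5694220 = -1.95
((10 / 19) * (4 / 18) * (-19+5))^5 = -1721036800000 / 146211169851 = -11.77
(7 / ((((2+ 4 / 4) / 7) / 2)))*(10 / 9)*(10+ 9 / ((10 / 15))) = 23030 / 27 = 852.96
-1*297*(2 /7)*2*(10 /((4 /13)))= -38610 /7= -5515.71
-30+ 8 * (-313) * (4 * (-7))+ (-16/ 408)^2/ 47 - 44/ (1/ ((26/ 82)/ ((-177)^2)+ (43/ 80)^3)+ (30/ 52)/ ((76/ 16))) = 236300455308872812805752/ 3372093696096391905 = 70075.29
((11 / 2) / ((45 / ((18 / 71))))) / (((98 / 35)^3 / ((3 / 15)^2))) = 11 / 194824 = 0.00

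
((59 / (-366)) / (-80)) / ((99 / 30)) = 59 / 96624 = 0.00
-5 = -5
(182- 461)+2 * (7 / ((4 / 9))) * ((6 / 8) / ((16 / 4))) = -8739 / 32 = -273.09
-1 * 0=0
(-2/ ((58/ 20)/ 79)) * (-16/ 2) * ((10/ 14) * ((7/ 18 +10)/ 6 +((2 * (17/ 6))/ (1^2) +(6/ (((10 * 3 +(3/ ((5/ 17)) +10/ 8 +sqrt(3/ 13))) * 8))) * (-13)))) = 246480000 * sqrt(39)/ 1813385399 +15597872511800/ 6994486539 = 2230.87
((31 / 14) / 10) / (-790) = -31 / 110600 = -0.00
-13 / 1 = -13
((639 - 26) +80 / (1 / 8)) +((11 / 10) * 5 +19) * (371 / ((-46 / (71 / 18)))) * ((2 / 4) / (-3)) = 13740517 / 9936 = 1382.90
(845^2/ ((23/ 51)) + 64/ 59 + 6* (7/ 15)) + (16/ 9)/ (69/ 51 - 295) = 30165031096919/ 19052280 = 1583276.70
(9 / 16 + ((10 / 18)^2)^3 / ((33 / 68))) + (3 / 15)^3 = 22135347973 / 35075106000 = 0.63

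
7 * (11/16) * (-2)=-77/8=-9.62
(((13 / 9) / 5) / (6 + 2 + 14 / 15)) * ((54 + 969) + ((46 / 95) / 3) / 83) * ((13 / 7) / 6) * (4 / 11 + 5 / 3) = 4089649759 / 196714980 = 20.79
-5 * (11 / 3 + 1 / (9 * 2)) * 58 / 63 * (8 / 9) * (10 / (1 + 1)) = -388600 / 5103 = -76.15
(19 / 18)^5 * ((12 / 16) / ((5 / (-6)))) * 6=-2476099 / 349920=-7.08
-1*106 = -106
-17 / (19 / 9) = -153 / 19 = -8.05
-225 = -225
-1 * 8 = -8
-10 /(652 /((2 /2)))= -5 /326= -0.02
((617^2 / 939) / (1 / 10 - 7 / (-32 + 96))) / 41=-121820480 / 115497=-1054.75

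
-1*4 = -4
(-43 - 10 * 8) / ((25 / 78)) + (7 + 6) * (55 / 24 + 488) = 3594019 / 600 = 5990.03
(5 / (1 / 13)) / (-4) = -65 / 4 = -16.25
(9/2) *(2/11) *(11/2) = 9/2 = 4.50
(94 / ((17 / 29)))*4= 10904 / 17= 641.41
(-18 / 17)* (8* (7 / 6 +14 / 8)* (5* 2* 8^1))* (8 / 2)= -134400 / 17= -7905.88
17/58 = 0.29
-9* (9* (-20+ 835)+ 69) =-66636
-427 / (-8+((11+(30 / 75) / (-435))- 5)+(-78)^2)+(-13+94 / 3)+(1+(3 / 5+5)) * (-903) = -168421537333 / 28346460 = -5941.54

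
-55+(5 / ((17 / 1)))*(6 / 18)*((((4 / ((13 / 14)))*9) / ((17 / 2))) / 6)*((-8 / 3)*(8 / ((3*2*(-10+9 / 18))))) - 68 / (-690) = -4054135409 / 73881405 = -54.87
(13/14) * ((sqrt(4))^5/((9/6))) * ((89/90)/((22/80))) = 71.23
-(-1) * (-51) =-51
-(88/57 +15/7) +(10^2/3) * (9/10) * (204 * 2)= 4882289/399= 12236.31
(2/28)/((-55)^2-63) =1/41468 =0.00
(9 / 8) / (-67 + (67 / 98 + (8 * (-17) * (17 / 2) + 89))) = -441 / 444260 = -0.00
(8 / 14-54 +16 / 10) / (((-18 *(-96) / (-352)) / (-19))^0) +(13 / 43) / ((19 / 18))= -1473848 / 28595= -51.54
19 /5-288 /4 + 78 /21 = -64.49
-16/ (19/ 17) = -272/ 19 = -14.32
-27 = -27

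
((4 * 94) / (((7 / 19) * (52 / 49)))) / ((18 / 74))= 462574 / 117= 3953.62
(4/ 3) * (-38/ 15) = -152/ 45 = -3.38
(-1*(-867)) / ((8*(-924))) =-289 / 2464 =-0.12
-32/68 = -8/17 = -0.47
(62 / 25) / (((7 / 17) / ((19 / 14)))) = 10013 / 1225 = 8.17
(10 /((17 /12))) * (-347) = -41640 /17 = -2449.41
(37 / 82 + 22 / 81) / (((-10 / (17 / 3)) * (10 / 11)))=-897787 / 1992600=-0.45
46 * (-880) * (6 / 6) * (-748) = 30279040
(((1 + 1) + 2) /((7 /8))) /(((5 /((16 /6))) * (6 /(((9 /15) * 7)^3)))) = 18816 /625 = 30.11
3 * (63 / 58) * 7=1323 / 58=22.81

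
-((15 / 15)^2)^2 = -1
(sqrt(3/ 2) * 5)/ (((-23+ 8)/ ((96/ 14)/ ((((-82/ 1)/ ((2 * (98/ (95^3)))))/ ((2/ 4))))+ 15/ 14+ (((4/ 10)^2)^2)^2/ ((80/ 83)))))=-8243992814273 * sqrt(6)/ 46137492187500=-0.44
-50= -50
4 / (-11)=-4 / 11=-0.36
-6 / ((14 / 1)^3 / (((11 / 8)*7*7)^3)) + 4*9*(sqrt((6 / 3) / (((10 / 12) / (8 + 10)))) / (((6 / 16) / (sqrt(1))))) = -1369599 / 2048 + 576*sqrt(30) / 5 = -37.77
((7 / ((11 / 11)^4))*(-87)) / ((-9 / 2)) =406 / 3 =135.33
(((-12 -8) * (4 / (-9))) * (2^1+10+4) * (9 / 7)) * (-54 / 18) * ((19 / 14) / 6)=-6080 / 49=-124.08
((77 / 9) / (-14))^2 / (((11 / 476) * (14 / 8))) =748 / 81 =9.23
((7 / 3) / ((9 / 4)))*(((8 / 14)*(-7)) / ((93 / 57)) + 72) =60368 / 837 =72.12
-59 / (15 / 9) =-177 / 5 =-35.40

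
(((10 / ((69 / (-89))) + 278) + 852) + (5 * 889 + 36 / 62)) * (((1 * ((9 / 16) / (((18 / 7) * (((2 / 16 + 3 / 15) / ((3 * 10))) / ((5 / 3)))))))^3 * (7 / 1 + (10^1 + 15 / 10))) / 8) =294931329505859375 / 601521024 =490309262.25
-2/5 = -0.40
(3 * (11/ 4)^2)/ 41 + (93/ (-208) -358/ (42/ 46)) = -35100263/ 89544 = -391.99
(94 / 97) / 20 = 47 / 970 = 0.05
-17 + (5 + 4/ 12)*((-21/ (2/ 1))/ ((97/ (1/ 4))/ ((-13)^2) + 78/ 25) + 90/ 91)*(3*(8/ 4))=-49340947/ 1041131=-47.39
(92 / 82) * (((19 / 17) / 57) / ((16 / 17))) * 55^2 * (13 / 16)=904475 / 15744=57.45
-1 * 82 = -82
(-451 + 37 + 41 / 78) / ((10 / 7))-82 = -289717 / 780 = -371.43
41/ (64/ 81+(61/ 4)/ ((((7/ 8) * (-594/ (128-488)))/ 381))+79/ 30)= 2557170/ 251216321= 0.01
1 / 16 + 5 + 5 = 161 / 16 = 10.06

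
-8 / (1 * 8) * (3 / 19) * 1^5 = -3 / 19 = -0.16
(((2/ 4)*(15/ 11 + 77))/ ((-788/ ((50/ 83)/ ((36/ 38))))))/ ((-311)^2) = -204725/ 626268088116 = -0.00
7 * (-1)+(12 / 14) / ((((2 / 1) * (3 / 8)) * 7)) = -335 / 49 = -6.84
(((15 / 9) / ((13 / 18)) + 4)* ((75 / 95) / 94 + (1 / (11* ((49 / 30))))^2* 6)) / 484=574090815 / 1632366611876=0.00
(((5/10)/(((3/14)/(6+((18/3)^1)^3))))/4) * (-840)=-108780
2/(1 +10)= 2/11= 0.18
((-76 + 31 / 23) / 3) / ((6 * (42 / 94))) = -80699 / 8694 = -9.28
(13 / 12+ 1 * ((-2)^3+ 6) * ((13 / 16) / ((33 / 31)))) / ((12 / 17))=-0.63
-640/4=-160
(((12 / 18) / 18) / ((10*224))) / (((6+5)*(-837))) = -1 / 556839360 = -0.00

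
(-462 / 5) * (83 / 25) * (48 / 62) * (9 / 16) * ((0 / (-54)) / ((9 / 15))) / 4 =0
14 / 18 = 7 / 9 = 0.78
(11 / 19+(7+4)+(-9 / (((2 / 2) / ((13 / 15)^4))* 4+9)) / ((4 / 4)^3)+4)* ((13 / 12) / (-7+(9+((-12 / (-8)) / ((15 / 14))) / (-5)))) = 4735704025 / 500602044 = 9.46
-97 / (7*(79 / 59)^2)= -7.73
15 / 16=0.94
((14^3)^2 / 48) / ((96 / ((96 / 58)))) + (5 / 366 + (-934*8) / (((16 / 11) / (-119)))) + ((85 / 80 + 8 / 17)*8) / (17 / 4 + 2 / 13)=25371094058887 / 41320302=614010.37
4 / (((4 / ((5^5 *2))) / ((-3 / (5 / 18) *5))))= -337500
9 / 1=9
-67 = -67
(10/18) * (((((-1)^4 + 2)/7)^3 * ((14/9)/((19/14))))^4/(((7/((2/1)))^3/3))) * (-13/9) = -399360/107324947303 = -0.00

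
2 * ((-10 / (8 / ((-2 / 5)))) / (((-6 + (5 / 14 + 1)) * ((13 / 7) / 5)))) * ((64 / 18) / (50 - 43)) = -448 / 1521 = -0.29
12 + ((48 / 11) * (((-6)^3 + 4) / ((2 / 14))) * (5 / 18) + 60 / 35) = -412352 / 231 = -1785.07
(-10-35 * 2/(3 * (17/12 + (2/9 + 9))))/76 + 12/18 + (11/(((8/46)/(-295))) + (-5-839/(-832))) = -338969496383/18163392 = -18662.24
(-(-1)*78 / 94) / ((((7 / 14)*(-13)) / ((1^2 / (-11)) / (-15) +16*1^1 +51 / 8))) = -29543 / 10340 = -2.86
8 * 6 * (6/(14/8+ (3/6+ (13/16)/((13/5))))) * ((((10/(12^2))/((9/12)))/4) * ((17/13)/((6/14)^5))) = 91430080/388557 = 235.31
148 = 148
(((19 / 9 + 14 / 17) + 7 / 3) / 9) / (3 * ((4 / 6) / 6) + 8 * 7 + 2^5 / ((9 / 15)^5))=2418 / 1932713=0.00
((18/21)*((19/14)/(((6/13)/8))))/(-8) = -247/98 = -2.52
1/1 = 1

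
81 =81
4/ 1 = 4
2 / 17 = 0.12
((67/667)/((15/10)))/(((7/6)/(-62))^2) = 6181152/32683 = 189.12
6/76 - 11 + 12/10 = -1847/190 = -9.72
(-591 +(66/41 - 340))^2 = 1451991025/1681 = 863766.23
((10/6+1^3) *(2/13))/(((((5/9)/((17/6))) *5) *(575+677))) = 34/101725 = 0.00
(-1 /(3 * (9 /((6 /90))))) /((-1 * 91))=1 /36855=0.00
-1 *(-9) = 9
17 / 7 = 2.43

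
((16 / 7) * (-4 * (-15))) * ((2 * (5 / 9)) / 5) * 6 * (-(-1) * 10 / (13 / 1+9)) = 6400 / 77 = 83.12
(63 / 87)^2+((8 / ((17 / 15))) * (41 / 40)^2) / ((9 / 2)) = 1863541 / 857820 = 2.17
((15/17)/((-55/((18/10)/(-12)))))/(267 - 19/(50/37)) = 45/4729978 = 0.00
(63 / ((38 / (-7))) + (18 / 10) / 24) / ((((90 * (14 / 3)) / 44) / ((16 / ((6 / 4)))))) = -128524 / 9975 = -12.88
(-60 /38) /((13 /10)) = -300 /247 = -1.21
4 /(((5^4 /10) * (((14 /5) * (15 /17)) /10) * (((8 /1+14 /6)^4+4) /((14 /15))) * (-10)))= -1224 /577403125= -0.00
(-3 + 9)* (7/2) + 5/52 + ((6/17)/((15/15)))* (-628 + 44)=-163559/884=-185.02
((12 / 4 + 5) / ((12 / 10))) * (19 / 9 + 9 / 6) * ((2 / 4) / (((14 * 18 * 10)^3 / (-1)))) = -13 / 17283248640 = -0.00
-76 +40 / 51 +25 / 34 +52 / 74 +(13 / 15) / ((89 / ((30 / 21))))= -57811181 / 783734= -73.76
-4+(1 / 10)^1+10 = 61 / 10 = 6.10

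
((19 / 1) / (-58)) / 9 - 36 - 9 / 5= -98753 / 2610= -37.84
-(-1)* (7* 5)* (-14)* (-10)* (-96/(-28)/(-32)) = -525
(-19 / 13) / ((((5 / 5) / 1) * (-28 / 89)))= 4.65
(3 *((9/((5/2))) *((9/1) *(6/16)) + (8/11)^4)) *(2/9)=3639683/439230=8.29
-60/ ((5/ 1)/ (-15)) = 180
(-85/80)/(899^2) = -17/12931216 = -0.00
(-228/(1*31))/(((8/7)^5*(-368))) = 957999/93454336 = 0.01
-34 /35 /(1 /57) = -1938 /35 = -55.37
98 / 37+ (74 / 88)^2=240381 / 71632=3.36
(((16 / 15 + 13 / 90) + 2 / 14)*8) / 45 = 3412 / 14175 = 0.24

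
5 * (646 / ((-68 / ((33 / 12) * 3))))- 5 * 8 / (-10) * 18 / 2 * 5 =-1695 / 8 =-211.88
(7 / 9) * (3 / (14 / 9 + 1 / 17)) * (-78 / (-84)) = 51 / 38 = 1.34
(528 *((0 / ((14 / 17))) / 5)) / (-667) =0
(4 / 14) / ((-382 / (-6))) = 6 / 1337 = 0.00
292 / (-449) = -292 / 449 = -0.65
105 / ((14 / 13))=195 / 2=97.50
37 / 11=3.36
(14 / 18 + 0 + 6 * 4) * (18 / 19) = 23.47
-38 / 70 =-19 / 35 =-0.54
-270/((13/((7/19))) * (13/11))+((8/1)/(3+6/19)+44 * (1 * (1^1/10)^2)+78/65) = -2.42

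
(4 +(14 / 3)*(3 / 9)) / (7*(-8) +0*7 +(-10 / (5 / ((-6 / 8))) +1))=-100 / 963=-0.10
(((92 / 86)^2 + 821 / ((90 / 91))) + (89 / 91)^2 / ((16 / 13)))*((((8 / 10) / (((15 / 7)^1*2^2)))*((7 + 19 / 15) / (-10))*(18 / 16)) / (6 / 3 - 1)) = -21873421607059 / 302866200000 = -72.22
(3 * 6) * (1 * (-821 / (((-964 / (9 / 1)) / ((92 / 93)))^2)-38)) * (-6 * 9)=2065413238308 / 55815841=37004.07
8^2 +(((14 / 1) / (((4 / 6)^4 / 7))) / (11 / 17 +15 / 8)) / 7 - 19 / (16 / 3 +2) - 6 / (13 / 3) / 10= 6262343 / 70070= 89.37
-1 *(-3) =3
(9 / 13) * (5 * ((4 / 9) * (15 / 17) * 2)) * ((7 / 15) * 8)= 2240 / 221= 10.14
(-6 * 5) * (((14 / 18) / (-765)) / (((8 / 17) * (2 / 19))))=0.62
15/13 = 1.15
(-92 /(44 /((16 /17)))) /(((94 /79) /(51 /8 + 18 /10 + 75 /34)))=-12826203 /747065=-17.17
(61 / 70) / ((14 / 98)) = 61 / 10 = 6.10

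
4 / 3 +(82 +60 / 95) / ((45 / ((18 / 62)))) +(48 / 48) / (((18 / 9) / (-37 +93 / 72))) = -452005 / 28272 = -15.99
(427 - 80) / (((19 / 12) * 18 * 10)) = 347 / 285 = 1.22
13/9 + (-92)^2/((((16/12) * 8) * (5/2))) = 14348/45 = 318.84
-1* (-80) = 80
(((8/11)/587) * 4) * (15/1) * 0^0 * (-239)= -114720/6457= -17.77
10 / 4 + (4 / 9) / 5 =233 / 90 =2.59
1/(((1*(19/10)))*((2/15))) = 75/19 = 3.95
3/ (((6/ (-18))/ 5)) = -45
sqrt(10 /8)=sqrt(5) /2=1.12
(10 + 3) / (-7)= -13 / 7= -1.86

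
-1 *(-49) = 49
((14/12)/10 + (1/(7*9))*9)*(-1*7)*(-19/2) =2071/120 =17.26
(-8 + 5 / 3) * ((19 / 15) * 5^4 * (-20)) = 902500 / 9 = 100277.78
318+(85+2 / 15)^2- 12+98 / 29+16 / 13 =641132333 / 84825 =7558.29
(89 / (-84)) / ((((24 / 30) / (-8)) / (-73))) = -32485 / 42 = -773.45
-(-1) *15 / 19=0.79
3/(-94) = -3/94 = -0.03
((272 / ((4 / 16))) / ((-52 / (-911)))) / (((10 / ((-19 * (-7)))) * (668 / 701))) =2887798942 / 10855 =266033.99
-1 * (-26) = 26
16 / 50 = 8 / 25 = 0.32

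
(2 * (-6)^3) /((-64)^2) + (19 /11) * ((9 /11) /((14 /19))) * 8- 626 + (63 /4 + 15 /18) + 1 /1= -593.18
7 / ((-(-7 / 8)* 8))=1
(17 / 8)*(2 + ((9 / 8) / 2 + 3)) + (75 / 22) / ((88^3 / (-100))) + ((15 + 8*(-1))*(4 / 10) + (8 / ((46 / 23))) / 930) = 25487849999 / 1742864640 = 14.62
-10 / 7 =-1.43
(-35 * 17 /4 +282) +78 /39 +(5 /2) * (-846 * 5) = -41759 /4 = -10439.75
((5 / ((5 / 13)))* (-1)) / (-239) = 0.05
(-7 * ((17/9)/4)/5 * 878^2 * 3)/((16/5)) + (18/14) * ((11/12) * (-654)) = -160795577/336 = -478558.26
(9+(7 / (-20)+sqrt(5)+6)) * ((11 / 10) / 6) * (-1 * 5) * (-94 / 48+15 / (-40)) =77 * sqrt(5) / 36+22561 / 720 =36.12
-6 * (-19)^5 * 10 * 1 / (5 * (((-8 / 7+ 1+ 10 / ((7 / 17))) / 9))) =11076513.87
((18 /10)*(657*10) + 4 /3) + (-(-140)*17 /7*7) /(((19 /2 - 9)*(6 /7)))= 52142 /3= 17380.67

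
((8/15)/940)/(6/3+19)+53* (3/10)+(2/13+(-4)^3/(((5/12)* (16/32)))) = -560354393/1924650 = -291.15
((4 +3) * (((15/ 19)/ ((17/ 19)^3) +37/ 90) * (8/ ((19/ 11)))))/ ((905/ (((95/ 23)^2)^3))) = 318940660494032500/ 1184772225608253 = 269.20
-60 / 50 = -6 / 5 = -1.20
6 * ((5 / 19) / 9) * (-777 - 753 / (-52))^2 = 2620336335 / 25688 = 102006.24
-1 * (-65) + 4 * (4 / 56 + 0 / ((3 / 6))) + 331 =2774 / 7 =396.29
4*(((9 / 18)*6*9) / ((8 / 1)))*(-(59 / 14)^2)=-93987 / 392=-239.76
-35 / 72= -0.49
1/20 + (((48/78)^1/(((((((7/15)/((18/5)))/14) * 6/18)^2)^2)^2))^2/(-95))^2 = 3456047117805777526950248000000000000000000000000000000000000000000000000000.00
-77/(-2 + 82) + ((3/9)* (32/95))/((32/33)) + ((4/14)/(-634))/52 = -37126469/43847440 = -0.85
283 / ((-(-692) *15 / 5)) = 0.14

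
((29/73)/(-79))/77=-0.00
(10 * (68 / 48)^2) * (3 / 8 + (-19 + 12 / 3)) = -18785 / 64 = -293.52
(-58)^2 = 3364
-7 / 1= -7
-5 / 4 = -1.25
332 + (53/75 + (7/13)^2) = 4220732/12675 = 333.00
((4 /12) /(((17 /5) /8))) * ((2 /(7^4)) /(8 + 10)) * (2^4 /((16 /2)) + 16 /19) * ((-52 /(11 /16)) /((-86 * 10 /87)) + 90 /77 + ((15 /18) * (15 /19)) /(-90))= 23481476 /25828611039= 0.00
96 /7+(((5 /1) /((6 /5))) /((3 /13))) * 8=9964 /63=158.16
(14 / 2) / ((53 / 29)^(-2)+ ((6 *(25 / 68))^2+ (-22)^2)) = 22730428 / 1588419557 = 0.01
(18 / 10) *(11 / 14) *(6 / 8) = 1.06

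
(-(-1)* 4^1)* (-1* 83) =-332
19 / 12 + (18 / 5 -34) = -1729 / 60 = -28.82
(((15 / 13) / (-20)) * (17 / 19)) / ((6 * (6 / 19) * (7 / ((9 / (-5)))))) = 51 / 7280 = 0.01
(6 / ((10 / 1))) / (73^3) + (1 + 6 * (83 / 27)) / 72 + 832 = 1049005738379 / 1260415080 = 832.27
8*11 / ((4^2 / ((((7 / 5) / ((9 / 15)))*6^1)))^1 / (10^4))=770000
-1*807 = -807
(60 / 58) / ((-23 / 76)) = -2280 / 667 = -3.42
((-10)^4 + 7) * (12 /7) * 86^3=76380148704 /7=10911449814.86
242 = 242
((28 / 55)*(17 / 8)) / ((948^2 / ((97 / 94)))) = 11543 / 9292599360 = 0.00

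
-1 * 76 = -76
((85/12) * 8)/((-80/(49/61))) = -833/1464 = -0.57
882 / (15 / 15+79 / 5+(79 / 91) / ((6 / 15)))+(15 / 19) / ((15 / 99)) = 16958817 / 327997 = 51.70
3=3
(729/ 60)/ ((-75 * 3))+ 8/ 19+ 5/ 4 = 7681/ 4750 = 1.62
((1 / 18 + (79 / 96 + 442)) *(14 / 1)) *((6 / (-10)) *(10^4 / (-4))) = 111605375 / 12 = 9300447.92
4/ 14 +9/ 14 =13/ 14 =0.93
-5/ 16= -0.31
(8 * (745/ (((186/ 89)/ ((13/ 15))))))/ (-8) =-172393/ 558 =-308.95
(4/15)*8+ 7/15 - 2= 3/5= 0.60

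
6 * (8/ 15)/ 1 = 16/ 5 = 3.20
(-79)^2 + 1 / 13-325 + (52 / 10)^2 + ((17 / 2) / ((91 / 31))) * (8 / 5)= 5947.75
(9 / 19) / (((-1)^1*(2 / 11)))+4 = 53 / 38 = 1.39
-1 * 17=-17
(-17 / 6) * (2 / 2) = -17 / 6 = -2.83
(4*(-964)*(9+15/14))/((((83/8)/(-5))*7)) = 10873920/4067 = 2673.70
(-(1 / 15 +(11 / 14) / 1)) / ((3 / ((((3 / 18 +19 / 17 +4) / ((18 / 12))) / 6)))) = -13783 / 82620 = -0.17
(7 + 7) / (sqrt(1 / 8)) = 28 *sqrt(2) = 39.60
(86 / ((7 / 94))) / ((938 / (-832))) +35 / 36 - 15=-122723899 / 118188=-1038.38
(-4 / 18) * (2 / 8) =-1 / 18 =-0.06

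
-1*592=-592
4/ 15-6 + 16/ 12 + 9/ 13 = -241/ 65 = -3.71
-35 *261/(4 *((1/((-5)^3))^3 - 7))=205078125/628592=326.25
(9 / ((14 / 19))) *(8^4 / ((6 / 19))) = 1108992 / 7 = 158427.43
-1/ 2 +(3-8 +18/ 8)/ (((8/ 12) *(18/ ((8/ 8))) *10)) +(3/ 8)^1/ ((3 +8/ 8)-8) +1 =23/ 60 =0.38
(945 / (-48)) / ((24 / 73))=-7665 / 128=-59.88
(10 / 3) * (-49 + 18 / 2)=-400 / 3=-133.33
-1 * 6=-6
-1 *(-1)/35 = 0.03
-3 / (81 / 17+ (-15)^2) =-17 / 1302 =-0.01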